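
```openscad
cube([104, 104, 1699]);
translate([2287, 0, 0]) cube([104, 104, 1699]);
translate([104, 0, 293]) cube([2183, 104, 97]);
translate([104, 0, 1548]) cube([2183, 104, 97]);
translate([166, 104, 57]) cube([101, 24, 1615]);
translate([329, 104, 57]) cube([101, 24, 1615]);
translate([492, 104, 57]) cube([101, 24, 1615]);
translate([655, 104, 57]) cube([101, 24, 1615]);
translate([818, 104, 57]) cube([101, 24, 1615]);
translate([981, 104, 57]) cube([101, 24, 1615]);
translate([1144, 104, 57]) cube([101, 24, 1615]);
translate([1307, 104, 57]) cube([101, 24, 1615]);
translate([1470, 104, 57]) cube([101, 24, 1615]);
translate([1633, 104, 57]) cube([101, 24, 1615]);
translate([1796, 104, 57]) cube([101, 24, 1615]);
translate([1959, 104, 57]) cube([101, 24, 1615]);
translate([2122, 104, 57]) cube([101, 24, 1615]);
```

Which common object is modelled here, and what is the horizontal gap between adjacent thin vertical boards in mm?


A fence section. The picket gap is 62 mm.

Two posts, two rails, 13 pickets — a fence section. Span 2183 mm holds 13 pickets of 101 mm with 14 equal gaps: ⌊(2183 − 13·101) / 14⌋ = 62 mm.


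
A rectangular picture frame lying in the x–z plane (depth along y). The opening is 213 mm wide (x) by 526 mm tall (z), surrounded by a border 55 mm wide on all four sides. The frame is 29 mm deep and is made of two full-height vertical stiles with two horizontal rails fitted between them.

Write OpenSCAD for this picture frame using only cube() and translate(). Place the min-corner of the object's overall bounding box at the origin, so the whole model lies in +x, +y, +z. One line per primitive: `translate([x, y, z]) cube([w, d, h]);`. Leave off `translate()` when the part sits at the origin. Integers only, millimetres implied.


cube([55, 29, 636]);
translate([268, 0, 0]) cube([55, 29, 636]);
translate([55, 0, 0]) cube([213, 29, 55]);
translate([55, 0, 581]) cube([213, 29, 55]);


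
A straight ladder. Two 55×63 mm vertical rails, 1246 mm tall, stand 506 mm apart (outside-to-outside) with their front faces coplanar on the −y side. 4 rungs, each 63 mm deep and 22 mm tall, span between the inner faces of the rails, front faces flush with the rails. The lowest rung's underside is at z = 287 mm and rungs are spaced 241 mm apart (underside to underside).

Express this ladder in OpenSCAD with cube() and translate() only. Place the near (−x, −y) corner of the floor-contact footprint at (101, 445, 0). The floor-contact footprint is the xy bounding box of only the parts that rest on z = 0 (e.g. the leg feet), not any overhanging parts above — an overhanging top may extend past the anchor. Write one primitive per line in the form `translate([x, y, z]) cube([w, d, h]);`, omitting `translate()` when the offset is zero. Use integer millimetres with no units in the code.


translate([101, 445, 0]) cube([55, 63, 1246]);
translate([552, 445, 0]) cube([55, 63, 1246]);
translate([156, 445, 287]) cube([396, 63, 22]);
translate([156, 445, 528]) cube([396, 63, 22]);
translate([156, 445, 769]) cube([396, 63, 22]);
translate([156, 445, 1010]) cube([396, 63, 22]);


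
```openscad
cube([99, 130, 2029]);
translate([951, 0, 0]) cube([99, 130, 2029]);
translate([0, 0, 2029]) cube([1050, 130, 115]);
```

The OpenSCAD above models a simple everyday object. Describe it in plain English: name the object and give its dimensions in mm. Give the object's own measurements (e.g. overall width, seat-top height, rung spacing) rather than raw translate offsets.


A door frame. The clear opening is 852 mm wide and 2029 mm high. Two 99 mm wide jambs, 130 mm deep, stand either side of the opening from the floor to the top of the opening. A 115 mm thick head sits across the top of both jambs, spanning the full outside width of the frame.


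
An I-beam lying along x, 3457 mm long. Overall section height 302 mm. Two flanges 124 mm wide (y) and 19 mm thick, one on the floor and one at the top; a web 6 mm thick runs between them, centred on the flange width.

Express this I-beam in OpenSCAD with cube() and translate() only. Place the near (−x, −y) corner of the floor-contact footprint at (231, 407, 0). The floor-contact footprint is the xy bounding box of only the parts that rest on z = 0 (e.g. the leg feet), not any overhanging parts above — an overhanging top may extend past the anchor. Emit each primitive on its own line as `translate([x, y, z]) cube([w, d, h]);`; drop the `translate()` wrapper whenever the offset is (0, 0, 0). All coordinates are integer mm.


translate([231, 407, 0]) cube([3457, 124, 19]);
translate([231, 466, 19]) cube([3457, 6, 264]);
translate([231, 407, 283]) cube([3457, 124, 19]);


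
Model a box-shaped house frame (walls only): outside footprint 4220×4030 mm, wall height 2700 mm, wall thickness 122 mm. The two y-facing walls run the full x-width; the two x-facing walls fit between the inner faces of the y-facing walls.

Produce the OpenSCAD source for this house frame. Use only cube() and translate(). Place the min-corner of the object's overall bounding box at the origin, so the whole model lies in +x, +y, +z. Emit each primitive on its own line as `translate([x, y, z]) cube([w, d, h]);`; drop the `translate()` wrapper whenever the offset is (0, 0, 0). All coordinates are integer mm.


cube([4220, 122, 2700]);
translate([0, 3908, 0]) cube([4220, 122, 2700]);
translate([0, 122, 0]) cube([122, 3786, 2700]);
translate([4098, 122, 0]) cube([122, 3786, 2700]);


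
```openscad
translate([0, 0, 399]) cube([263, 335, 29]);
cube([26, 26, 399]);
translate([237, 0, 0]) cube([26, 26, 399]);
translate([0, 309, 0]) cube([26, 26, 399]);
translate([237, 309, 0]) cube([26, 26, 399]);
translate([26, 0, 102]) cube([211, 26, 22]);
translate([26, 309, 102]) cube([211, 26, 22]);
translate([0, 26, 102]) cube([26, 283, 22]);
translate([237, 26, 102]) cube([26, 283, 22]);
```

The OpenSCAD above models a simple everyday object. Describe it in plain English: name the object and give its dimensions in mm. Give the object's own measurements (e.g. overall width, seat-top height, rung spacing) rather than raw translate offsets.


A simple wooden stool: a rectangular seat 263 mm (x) by 335 mm (y), 29 mm thick, top face at z = 428 mm, on four square legs, each 26×26 mm in cross-section. The legs rest on z = 0, each flush with a corner of the seat. Four stretchers, 26 mm wide and 22 mm tall, connect adjacent legs with their undersides at z = 102 mm, each running between the inner faces of the legs it joins and aligned with the legs' outer faces on the other axis.


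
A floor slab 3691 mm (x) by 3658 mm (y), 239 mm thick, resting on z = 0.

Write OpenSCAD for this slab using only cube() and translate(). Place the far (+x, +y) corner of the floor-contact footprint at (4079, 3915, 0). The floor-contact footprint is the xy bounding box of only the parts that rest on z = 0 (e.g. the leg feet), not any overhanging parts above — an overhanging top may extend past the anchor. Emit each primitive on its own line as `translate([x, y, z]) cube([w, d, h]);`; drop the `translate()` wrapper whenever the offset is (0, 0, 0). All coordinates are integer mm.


translate([388, 257, 0]) cube([3691, 3658, 239]);


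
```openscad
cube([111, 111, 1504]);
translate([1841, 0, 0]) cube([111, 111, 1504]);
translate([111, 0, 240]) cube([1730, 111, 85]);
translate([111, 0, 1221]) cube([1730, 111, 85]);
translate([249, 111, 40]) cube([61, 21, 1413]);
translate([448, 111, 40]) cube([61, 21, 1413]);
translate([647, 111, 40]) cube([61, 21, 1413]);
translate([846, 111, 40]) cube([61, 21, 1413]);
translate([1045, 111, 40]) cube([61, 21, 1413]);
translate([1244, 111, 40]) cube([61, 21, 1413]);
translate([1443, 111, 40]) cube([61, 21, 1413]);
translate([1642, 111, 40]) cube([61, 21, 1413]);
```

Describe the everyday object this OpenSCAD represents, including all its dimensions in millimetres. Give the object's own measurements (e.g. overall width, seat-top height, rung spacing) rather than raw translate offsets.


A fence section. Two 111×111 mm posts, 1504 mm tall, stand on the floor with a clear span of 1730 mm between their inner faces. Two horizontal rails of 111×85 mm section span the gap between the posts with their undersides at z = 240 mm and z = 1221 mm, flush with the posts' −y face. 8 pickets, each 61 mm wide, 21 mm thick and 1413 mm tall, are fixed to the +y face of the rails with their bottoms at z = 40 mm, spaced across the span with a 138 mm gap after the −x post and between neighbouring pickets and before the +x post.


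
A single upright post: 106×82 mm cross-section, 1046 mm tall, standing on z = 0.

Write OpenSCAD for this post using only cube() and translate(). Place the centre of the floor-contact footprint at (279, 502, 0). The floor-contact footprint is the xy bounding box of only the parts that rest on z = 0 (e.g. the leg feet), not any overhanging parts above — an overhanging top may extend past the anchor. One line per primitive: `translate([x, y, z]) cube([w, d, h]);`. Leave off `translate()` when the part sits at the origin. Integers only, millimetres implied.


translate([226, 461, 0]) cube([106, 82, 1046]);


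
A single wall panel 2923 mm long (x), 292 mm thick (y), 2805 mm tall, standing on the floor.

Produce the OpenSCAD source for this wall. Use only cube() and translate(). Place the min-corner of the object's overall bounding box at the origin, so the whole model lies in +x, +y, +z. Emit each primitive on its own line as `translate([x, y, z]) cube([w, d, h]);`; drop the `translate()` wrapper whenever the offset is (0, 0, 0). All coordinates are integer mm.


cube([2923, 292, 2805]);


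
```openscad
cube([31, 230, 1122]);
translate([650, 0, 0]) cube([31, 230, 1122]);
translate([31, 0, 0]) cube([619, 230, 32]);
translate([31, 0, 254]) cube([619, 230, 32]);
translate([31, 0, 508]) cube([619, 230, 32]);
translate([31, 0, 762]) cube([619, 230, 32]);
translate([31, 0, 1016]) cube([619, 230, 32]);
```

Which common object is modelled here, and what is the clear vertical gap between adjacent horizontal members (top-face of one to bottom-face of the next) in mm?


A bookshelf. The clear shelf gap is 222 mm.

Two tall side panels with 5 horizontal boards between them — a bookshelf. The first two shelf undersides are at z = 0 and z = 254; with shelf thickness 32, the clear gap is 254 − 0 − 32 = 222 mm.


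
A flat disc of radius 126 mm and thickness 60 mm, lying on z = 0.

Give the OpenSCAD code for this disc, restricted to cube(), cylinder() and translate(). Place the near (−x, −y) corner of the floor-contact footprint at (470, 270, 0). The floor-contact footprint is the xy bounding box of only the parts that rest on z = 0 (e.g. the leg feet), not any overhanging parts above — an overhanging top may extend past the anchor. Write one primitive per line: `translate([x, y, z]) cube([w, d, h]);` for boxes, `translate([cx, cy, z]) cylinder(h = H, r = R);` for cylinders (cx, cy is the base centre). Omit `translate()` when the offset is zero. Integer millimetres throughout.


translate([596, 396, 0]) cylinder(h = 60, r = 126);


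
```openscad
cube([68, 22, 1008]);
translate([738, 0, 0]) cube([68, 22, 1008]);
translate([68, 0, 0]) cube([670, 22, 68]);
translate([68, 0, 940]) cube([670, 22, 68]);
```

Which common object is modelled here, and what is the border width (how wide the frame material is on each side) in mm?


A picture frame. The border width is 68 mm.

Four thin pieces enclosing a rectangular opening — a picture frame. The two full-height stiles are 1008 mm tall; the top rail sits at z = 940 and is 68 mm tall, so the border above the opening is 1008 − 940 = 68 mm, matching the stile x-width.


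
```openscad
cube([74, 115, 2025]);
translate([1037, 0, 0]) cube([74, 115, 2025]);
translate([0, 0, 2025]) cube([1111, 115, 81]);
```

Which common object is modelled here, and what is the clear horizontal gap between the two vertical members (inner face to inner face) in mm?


A door frame. The clear opening width is 963 mm.

Two 2025 mm tall posts with a header on top — a door frame. The left jamb is 74 mm wide at x = 0; the right jamb starts at x = 1037. The clear opening is 1037 − 74 = 963 mm.


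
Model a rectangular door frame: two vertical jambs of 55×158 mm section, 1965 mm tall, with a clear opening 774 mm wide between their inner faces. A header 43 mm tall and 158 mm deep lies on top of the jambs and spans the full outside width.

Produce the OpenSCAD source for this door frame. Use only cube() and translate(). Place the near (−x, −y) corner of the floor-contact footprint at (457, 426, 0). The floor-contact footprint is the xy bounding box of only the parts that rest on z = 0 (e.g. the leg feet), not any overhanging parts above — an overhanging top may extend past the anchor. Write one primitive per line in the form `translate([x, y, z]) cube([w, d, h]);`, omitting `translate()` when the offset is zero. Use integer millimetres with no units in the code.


translate([457, 426, 0]) cube([55, 158, 1965]);
translate([1286, 426, 0]) cube([55, 158, 1965]);
translate([457, 426, 1965]) cube([884, 158, 43]);


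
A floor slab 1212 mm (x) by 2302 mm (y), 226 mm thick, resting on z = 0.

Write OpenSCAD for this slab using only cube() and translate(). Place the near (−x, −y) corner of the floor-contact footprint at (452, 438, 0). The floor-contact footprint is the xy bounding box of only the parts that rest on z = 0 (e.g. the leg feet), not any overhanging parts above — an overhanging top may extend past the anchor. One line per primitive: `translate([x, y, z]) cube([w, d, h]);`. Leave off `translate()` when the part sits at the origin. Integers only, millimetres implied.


translate([452, 438, 0]) cube([1212, 2302, 226]);


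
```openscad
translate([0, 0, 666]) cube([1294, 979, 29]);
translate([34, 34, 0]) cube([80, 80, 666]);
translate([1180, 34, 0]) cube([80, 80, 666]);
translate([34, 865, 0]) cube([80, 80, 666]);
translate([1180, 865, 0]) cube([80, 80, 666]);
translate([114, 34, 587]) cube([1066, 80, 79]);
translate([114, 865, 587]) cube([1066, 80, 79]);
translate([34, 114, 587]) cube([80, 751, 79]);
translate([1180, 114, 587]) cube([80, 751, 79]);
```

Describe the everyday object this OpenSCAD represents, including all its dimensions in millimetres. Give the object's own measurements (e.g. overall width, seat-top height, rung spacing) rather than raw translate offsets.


A rectangular dining table. The top is 1294×979×29 mm with its upper surface at z = 695 mm. It stands on four 80×80 mm square legs, each inset 34 mm from the nearest pair of top edges, running from the floor to the underside of the top. Four apron rails, 80 mm thick and 79 mm tall, run between adjacent legs with their top edges flush with the underside of the top and their outer faces flush with the legs' outer faces.


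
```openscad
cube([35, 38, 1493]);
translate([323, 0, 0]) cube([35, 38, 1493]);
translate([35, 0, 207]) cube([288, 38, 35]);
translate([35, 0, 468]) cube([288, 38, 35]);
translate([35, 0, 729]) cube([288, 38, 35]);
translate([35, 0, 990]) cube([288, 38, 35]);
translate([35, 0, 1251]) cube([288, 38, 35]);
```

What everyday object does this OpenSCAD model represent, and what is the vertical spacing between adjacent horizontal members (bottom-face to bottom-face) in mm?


A ladder. The rung spacing is 261 mm.

Two tall 35×38 posts with 5 short bars between them — a ladder. Adjacent rungs sit at z = 207 and z = 468, so the spacing is 468 − 207 = 261 mm.


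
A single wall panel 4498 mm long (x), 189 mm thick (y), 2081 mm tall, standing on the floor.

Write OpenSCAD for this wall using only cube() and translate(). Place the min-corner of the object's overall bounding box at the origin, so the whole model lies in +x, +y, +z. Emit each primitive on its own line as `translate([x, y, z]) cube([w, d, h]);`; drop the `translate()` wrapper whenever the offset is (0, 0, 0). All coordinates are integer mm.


cube([4498, 189, 2081]);


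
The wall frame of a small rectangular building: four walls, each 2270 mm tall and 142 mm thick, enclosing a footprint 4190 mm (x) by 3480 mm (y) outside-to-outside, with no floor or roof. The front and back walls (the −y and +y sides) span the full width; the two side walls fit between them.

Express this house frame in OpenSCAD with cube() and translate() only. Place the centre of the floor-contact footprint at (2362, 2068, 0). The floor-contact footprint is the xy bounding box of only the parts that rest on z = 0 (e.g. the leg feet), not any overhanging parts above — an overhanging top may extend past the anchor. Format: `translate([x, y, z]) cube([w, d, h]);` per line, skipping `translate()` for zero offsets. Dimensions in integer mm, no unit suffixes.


translate([267, 328, 0]) cube([4190, 142, 2270]);
translate([267, 3666, 0]) cube([4190, 142, 2270]);
translate([267, 470, 0]) cube([142, 3196, 2270]);
translate([4315, 470, 0]) cube([142, 3196, 2270]);


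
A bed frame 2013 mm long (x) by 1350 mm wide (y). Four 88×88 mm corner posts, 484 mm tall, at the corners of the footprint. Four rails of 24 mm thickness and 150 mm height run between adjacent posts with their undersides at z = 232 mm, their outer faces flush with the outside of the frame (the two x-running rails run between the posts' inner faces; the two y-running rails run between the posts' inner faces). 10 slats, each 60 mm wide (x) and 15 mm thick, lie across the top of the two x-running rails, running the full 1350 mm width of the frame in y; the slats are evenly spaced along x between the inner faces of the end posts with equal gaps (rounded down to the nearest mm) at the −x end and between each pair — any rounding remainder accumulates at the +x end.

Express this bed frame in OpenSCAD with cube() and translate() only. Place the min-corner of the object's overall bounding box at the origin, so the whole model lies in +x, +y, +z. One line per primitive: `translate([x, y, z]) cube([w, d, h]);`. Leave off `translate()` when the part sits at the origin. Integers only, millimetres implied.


cube([88, 88, 484]);
translate([0, 1262, 0]) cube([88, 88, 484]);
translate([1925, 0, 0]) cube([88, 88, 484]);
translate([1925, 1262, 0]) cube([88, 88, 484]);
translate([88, 0, 232]) cube([1837, 24, 150]);
translate([88, 1326, 232]) cube([1837, 24, 150]);
translate([0, 88, 232]) cube([24, 1174, 150]);
translate([1989, 88, 232]) cube([24, 1174, 150]);
translate([200, 0, 382]) cube([60, 1350, 15]);
translate([372, 0, 382]) cube([60, 1350, 15]);
translate([544, 0, 382]) cube([60, 1350, 15]);
translate([716, 0, 382]) cube([60, 1350, 15]);
translate([888, 0, 382]) cube([60, 1350, 15]);
translate([1060, 0, 382]) cube([60, 1350, 15]);
translate([1232, 0, 382]) cube([60, 1350, 15]);
translate([1404, 0, 382]) cube([60, 1350, 15]);
translate([1576, 0, 382]) cube([60, 1350, 15]);
translate([1748, 0, 382]) cube([60, 1350, 15]);


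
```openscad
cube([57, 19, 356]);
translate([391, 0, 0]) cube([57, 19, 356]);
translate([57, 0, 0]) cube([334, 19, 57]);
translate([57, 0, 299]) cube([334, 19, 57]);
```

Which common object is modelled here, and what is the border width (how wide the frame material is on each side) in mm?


A picture frame. The border width is 57 mm.

Four thin pieces enclosing a rectangular opening — a picture frame. The two full-height stiles are 356 mm tall; the top rail sits at z = 299 and is 57 mm tall, so the border above the opening is 356 − 299 = 57 mm, matching the stile x-width.


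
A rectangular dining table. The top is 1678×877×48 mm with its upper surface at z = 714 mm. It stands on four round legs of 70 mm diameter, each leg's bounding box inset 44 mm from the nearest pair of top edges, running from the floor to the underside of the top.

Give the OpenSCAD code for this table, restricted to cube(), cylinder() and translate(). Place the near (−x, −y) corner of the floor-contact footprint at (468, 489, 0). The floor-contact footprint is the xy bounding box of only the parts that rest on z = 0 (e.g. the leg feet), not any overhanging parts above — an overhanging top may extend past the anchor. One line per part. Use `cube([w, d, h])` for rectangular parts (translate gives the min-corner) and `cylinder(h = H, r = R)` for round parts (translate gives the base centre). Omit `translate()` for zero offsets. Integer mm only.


translate([424, 445, 666]) cube([1678, 877, 48]);
translate([503, 524, 0]) cylinder(h = 666, r = 35);
translate([2023, 524, 0]) cylinder(h = 666, r = 35);
translate([503, 1243, 0]) cylinder(h = 666, r = 35);
translate([2023, 1243, 0]) cylinder(h = 666, r = 35);


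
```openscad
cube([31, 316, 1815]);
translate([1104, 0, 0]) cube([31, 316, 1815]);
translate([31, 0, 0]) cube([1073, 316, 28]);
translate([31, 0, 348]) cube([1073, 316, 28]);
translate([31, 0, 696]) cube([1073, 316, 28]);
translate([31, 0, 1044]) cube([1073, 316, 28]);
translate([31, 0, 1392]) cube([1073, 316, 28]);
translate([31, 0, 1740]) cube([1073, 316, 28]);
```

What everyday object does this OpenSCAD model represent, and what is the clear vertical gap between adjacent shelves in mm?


A bookshelf. The clear shelf gap is 320 mm.

Two tall side panels with 6 horizontal boards between them — a bookshelf. The first two shelf undersides are at z = 0 and z = 348; with shelf thickness 28, the clear gap is 348 − 0 − 28 = 320 mm.


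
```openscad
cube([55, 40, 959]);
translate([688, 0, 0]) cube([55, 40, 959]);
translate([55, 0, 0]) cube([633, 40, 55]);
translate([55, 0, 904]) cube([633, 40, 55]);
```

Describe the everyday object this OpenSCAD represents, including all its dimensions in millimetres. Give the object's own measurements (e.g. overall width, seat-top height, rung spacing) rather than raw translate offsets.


A rectangular picture frame lying in the x–z plane (depth along y). The opening is 633 mm wide (x) by 849 mm tall (z), surrounded by a border 55 mm wide on all four sides. The frame is 40 mm deep and is made of two full-height vertical stiles with two horizontal rails fitted between them.


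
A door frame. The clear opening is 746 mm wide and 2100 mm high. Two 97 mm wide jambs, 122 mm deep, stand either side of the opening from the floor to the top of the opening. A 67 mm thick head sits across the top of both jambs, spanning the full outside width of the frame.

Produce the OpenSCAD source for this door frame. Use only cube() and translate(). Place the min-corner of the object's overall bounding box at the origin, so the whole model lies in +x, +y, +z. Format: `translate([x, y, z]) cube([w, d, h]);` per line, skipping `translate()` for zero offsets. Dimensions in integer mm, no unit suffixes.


cube([97, 122, 2100]);
translate([843, 0, 0]) cube([97, 122, 2100]);
translate([0, 0, 2100]) cube([940, 122, 67]);


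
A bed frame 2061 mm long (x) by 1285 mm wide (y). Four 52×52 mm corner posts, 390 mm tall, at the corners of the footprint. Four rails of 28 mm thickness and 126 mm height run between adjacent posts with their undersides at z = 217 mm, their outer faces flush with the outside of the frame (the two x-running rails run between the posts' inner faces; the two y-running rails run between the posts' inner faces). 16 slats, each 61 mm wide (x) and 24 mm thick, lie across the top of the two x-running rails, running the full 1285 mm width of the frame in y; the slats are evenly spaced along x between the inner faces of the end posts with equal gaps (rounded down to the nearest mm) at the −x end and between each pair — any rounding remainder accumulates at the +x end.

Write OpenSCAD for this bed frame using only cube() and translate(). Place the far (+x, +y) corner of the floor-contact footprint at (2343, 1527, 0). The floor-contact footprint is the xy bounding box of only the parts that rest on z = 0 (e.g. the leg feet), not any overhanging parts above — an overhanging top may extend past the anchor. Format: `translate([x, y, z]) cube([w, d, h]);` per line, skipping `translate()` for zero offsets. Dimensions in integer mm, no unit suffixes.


translate([282, 242, 0]) cube([52, 52, 390]);
translate([282, 1475, 0]) cube([52, 52, 390]);
translate([2291, 242, 0]) cube([52, 52, 390]);
translate([2291, 1475, 0]) cube([52, 52, 390]);
translate([334, 242, 217]) cube([1957, 28, 126]);
translate([334, 1499, 217]) cube([1957, 28, 126]);
translate([282, 294, 217]) cube([28, 1181, 126]);
translate([2315, 294, 217]) cube([28, 1181, 126]);
translate([391, 242, 343]) cube([61, 1285, 24]);
translate([509, 242, 343]) cube([61, 1285, 24]);
translate([627, 242, 343]) cube([61, 1285, 24]);
translate([745, 242, 343]) cube([61, 1285, 24]);
translate([863, 242, 343]) cube([61, 1285, 24]);
translate([981, 242, 343]) cube([61, 1285, 24]);
translate([1099, 242, 343]) cube([61, 1285, 24]);
translate([1217, 242, 343]) cube([61, 1285, 24]);
translate([1335, 242, 343]) cube([61, 1285, 24]);
translate([1453, 242, 343]) cube([61, 1285, 24]);
translate([1571, 242, 343]) cube([61, 1285, 24]);
translate([1689, 242, 343]) cube([61, 1285, 24]);
translate([1807, 242, 343]) cube([61, 1285, 24]);
translate([1925, 242, 343]) cube([61, 1285, 24]);
translate([2043, 242, 343]) cube([61, 1285, 24]);
translate([2161, 242, 343]) cube([61, 1285, 24]);


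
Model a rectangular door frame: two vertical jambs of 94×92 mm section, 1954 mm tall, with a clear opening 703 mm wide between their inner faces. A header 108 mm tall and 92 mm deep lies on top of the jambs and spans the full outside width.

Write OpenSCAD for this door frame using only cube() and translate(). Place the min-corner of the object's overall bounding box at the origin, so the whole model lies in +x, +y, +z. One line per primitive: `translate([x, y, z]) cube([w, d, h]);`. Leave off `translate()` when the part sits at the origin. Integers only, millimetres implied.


cube([94, 92, 1954]);
translate([797, 0, 0]) cube([94, 92, 1954]);
translate([0, 0, 1954]) cube([891, 92, 108]);


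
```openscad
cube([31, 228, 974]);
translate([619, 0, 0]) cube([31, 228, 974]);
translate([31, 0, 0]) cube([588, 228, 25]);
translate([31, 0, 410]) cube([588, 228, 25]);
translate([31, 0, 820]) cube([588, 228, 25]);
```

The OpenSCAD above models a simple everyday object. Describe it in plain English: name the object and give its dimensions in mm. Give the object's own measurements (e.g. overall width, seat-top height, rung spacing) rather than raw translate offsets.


An open bookshelf. Two side panels, each 31 mm thick, 228 mm deep and 974 mm tall, stand 650 mm apart (outside-to-outside). Between them sit 3 shelves, each 25 mm thick and 228 mm deep, spanning the full gap between the sides. The bottom shelf rests on the floor (its underside at z = 0) and the clear gap between one shelf's top and the next shelf's underside is 385 mm.


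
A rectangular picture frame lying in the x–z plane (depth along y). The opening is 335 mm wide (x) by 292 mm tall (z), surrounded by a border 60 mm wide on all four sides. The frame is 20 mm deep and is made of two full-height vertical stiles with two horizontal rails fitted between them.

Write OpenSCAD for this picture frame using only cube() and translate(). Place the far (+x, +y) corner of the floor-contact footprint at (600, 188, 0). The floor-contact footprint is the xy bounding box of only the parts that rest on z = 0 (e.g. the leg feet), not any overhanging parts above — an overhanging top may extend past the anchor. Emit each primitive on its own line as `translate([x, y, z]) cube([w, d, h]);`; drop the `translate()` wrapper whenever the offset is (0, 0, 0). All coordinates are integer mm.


translate([145, 168, 0]) cube([60, 20, 412]);
translate([540, 168, 0]) cube([60, 20, 412]);
translate([205, 168, 0]) cube([335, 20, 60]);
translate([205, 168, 352]) cube([335, 20, 60]);


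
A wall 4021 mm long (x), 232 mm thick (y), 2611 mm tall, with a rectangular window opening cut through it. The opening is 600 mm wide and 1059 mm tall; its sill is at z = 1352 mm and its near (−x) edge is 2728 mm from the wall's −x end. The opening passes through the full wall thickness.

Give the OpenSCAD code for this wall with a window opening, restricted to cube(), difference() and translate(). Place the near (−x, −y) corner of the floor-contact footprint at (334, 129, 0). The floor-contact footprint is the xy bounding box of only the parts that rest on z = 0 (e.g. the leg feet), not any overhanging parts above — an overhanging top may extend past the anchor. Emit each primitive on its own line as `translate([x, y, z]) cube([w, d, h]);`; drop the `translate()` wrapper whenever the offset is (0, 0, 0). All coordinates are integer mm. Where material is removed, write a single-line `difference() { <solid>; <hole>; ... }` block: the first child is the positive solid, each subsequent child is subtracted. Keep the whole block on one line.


difference() { translate([334, 129, 0]) cube([4021, 232, 2611]); translate([3062, 129, 1352]) cube([600, 232, 1059]); }


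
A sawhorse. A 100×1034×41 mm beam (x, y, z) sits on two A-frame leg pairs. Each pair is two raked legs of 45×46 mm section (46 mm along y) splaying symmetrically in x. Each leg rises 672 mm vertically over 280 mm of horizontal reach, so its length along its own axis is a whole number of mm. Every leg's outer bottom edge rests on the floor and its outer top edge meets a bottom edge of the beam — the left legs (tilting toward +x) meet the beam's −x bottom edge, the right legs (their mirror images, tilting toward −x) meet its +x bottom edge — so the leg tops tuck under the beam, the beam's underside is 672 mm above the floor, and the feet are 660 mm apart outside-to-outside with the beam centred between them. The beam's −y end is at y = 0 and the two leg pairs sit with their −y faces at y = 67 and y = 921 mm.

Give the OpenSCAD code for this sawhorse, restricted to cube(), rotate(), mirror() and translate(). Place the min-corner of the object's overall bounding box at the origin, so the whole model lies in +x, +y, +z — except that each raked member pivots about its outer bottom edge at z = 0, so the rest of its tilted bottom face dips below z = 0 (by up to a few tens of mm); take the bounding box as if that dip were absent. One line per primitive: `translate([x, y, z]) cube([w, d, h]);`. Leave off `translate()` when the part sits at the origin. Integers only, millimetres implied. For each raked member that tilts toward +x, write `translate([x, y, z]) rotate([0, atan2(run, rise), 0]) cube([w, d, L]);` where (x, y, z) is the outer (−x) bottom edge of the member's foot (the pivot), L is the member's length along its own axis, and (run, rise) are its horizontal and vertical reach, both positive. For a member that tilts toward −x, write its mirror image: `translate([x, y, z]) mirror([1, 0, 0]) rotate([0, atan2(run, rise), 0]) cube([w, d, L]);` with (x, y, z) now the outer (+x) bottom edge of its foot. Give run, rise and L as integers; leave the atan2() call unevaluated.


translate([280, 0, 672]) cube([100, 1034, 41]);
translate([0, 67, 0]) rotate([0, atan2(280, 672), 0]) cube([45, 46, 728]);
translate([660, 67, 0]) mirror([1, 0, 0]) rotate([0, atan2(280, 672), 0]) cube([45, 46, 728]);
translate([0, 921, 0]) rotate([0, atan2(280, 672), 0]) cube([45, 46, 728]);
translate([660, 921, 0]) mirror([1, 0, 0]) rotate([0, atan2(280, 672), 0]) cube([45, 46, 728]);


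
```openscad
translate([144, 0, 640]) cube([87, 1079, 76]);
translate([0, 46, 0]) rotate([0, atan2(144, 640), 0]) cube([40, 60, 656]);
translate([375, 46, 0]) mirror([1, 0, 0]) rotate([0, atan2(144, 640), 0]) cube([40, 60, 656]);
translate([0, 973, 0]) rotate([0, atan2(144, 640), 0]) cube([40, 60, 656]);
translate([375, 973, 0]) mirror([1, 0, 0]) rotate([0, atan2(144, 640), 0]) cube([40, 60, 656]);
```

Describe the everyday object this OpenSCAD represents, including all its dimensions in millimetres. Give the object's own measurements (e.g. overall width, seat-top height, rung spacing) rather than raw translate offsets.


A sawhorse. A 87×1079×76 mm beam (x, y, z) sits on two A-frame leg pairs. Each pair is two raked legs of 40×60 mm section (60 mm along y) splaying symmetrically in x. Each leg rises 640 mm vertically over 144 mm of horizontal reach and is 656 mm long along its own axis. Every leg's outer bottom edge rests on the floor and its outer top edge meets a bottom edge of the beam — the left legs (tilting toward +x) meet the beam's −x bottom edge, the right legs (their mirror images, tilting toward −x) meet its +x bottom edge — so the leg tops tuck under the beam, the beam's underside is 640 mm above the floor, and the feet are 375 mm apart outside-to-outside with the beam centred between them. The two leg pairs are set in 46 mm from either end of the beam.


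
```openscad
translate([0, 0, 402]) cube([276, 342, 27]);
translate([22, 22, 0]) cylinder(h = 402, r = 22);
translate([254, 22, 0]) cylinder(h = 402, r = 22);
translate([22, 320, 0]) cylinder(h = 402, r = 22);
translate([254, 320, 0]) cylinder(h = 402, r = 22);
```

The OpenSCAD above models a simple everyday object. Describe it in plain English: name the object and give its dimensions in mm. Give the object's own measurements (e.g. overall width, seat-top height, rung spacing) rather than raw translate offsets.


A simple wooden stool: a rectangular seat 276 mm (x) by 342 mm (y), 27 mm thick, top face at z = 429 mm, on four round legs, each 44 mm in diameter. The legs rest on z = 0, each leg's axis is inset half a diameter from the nearest pair of seat edges (so the leg's bounding box is flush with the corner).


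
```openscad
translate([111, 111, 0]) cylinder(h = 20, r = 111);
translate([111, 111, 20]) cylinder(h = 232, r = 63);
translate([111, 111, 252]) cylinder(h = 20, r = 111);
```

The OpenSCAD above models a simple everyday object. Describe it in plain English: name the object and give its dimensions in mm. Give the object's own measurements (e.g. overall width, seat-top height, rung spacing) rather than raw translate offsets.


A spool: two coaxial disc flanges of radius 111 mm and thickness 20 mm, joined by a core cylinder of radius 63 mm and height 232 mm. The lower flange rests on z = 0 and the three cylinders share a vertical axis.


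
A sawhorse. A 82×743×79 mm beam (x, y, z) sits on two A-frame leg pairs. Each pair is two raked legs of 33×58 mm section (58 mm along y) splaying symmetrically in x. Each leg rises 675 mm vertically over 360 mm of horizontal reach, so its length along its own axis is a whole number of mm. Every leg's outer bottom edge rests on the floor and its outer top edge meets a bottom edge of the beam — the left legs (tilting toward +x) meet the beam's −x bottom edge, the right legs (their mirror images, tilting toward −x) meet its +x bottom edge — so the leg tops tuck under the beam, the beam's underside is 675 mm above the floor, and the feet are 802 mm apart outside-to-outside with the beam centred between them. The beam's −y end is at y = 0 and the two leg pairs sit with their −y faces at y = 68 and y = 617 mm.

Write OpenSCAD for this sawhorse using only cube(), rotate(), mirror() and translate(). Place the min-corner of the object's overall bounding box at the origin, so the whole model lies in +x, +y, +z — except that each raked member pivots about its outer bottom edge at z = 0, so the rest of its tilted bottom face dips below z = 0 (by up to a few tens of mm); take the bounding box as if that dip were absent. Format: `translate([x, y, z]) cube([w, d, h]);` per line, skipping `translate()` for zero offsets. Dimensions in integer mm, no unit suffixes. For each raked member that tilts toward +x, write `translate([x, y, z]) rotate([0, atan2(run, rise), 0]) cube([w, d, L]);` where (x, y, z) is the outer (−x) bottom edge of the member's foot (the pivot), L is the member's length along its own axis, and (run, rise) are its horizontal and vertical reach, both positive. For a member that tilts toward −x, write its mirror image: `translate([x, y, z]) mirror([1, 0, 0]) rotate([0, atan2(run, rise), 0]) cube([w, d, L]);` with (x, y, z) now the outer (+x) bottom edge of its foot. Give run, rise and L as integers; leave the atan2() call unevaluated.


translate([360, 0, 675]) cube([82, 743, 79]);
translate([0, 68, 0]) rotate([0, atan2(360, 675), 0]) cube([33, 58, 765]);
translate([802, 68, 0]) mirror([1, 0, 0]) rotate([0, atan2(360, 675), 0]) cube([33, 58, 765]);
translate([0, 617, 0]) rotate([0, atan2(360, 675), 0]) cube([33, 58, 765]);
translate([802, 617, 0]) mirror([1, 0, 0]) rotate([0, atan2(360, 675), 0]) cube([33, 58, 765]);


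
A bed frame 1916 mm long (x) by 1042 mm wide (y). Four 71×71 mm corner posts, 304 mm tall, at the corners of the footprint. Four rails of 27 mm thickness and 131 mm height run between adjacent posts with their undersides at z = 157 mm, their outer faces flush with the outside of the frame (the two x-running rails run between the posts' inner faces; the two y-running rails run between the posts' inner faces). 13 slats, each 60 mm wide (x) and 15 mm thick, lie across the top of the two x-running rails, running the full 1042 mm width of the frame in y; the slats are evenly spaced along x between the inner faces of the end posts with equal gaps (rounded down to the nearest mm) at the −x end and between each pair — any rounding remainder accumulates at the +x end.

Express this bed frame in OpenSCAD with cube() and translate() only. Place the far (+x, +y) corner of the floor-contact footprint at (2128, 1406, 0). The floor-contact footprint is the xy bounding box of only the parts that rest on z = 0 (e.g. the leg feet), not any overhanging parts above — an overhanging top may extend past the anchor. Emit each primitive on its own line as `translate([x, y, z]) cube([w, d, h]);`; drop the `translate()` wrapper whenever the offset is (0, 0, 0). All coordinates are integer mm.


translate([212, 364, 0]) cube([71, 71, 304]);
translate([212, 1335, 0]) cube([71, 71, 304]);
translate([2057, 364, 0]) cube([71, 71, 304]);
translate([2057, 1335, 0]) cube([71, 71, 304]);
translate([283, 364, 157]) cube([1774, 27, 131]);
translate([283, 1379, 157]) cube([1774, 27, 131]);
translate([212, 435, 157]) cube([27, 900, 131]);
translate([2101, 435, 157]) cube([27, 900, 131]);
translate([354, 364, 288]) cube([60, 1042, 15]);
translate([485, 364, 288]) cube([60, 1042, 15]);
translate([616, 364, 288]) cube([60, 1042, 15]);
translate([747, 364, 288]) cube([60, 1042, 15]);
translate([878, 364, 288]) cube([60, 1042, 15]);
translate([1009, 364, 288]) cube([60, 1042, 15]);
translate([1140, 364, 288]) cube([60, 1042, 15]);
translate([1271, 364, 288]) cube([60, 1042, 15]);
translate([1402, 364, 288]) cube([60, 1042, 15]);
translate([1533, 364, 288]) cube([60, 1042, 15]);
translate([1664, 364, 288]) cube([60, 1042, 15]);
translate([1795, 364, 288]) cube([60, 1042, 15]);
translate([1926, 364, 288]) cube([60, 1042, 15]);


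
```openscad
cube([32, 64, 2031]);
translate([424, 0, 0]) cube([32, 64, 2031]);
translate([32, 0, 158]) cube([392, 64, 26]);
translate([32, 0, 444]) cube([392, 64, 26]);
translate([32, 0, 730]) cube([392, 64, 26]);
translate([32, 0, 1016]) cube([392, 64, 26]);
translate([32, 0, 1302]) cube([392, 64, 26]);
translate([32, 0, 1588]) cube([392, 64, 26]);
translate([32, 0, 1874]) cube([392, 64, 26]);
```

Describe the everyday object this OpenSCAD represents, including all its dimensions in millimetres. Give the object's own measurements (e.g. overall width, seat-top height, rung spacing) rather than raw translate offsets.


A straight ladder. Two 32×64 mm vertical rails, 2031 mm tall, stand 456 mm apart (outside-to-outside) with their front faces coplanar on the −y side. 7 rungs, each 64 mm deep and 26 mm tall, span between the inner faces of the rails, front faces flush with the rails. The lowest rung's underside is at z = 158 mm and rungs are spaced 286 mm apart (underside to underside).


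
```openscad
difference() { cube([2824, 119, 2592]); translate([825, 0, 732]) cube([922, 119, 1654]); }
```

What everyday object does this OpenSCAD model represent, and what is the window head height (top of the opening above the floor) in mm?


A wall with a window opening. The window head height is 2386 mm.

A wall with a rectangular opening subtracted — a window. Sill at z = 732, opening 1654 mm tall, so the head is at 732 + 1654 = 2386 mm.
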